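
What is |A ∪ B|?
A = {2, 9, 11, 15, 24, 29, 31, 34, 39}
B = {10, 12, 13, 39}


Set A = {2, 9, 11, 15, 24, 29, 31, 34, 39}, |A| = 9
Set B = {10, 12, 13, 39}, |B| = 4
A ∩ B = {39}, |A ∩ B| = 1
|A ∪ B| = |A| + |B| - |A ∩ B| = 9 + 4 - 1 = 12

12


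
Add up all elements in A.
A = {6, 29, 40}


Set A = {6, 29, 40}
Sum = 6 + 29 + 40 = 75

75


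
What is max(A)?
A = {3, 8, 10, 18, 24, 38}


Set A = {3, 8, 10, 18, 24, 38}
Elements in ascending order: 3, 8, 10, 18, 24, 38
The largest element is 38.

38


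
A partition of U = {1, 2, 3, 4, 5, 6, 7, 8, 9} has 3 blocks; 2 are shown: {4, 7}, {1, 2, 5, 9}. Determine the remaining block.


U = {1, 2, 3, 4, 5, 6, 7, 8, 9}
Shown blocks: {4, 7}, {1, 2, 5, 9}
A partition's blocks are pairwise disjoint and cover U, so the missing block = U \ (union of shown blocks).
Union of shown blocks: {1, 2, 4, 5, 7, 9}
Missing block = U \ (union) = {3, 6, 8}

{3, 6, 8}


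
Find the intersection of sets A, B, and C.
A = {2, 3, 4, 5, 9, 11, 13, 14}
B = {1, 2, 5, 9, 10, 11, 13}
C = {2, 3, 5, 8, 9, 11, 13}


Set A = {2, 3, 4, 5, 9, 11, 13, 14}
Set B = {1, 2, 5, 9, 10, 11, 13}
Set C = {2, 3, 5, 8, 9, 11, 13}
First, A ∩ B = {2, 5, 9, 11, 13}
Then, (A ∩ B) ∩ C = {2, 5, 9, 11, 13}

{2, 5, 9, 11, 13}


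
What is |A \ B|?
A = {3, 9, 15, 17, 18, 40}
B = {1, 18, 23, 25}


Set A = {3, 9, 15, 17, 18, 40}
Set B = {1, 18, 23, 25}
A \ B = {3, 9, 15, 17, 40}
|A \ B| = 5

5


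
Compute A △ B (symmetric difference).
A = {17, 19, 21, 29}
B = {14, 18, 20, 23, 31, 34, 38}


Set A = {17, 19, 21, 29}
Set B = {14, 18, 20, 23, 31, 34, 38}
A △ B = (A \ B) ∪ (B \ A)
Elements in A but not B: {17, 19, 21, 29}
Elements in B but not A: {14, 18, 20, 23, 31, 34, 38}
A △ B = {14, 17, 18, 19, 20, 21, 23, 29, 31, 34, 38}

{14, 17, 18, 19, 20, 21, 23, 29, 31, 34, 38}


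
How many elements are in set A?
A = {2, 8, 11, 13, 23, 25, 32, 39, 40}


Set A = {2, 8, 11, 13, 23, 25, 32, 39, 40}
Listing elements: 2, 8, 11, 13, 23, 25, 32, 39, 40
Counting: 9 elements
|A| = 9

9


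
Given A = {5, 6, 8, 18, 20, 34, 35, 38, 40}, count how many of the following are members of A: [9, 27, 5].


Set A = {5, 6, 8, 18, 20, 34, 35, 38, 40}
Candidates: [9, 27, 5]
Check each candidate:
9 ∉ A, 27 ∉ A, 5 ∈ A
Count of candidates in A: 1

1


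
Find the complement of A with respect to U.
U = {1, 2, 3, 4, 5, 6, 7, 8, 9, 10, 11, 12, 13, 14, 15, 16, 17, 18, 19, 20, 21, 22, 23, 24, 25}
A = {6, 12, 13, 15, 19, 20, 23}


Universal set U = {1, 2, 3, 4, 5, 6, 7, 8, 9, 10, 11, 12, 13, 14, 15, 16, 17, 18, 19, 20, 21, 22, 23, 24, 25}
Set A = {6, 12, 13, 15, 19, 20, 23}
A' = U \ A = elements in U but not in A
Checking each element of U:
1 (not in A, include), 2 (not in A, include), 3 (not in A, include), 4 (not in A, include), 5 (not in A, include), 6 (in A, exclude), 7 (not in A, include), 8 (not in A, include), 9 (not in A, include), 10 (not in A, include), 11 (not in A, include), 12 (in A, exclude), 13 (in A, exclude), 14 (not in A, include), 15 (in A, exclude), 16 (not in A, include), 17 (not in A, include), 18 (not in A, include), 19 (in A, exclude), 20 (in A, exclude), 21 (not in A, include), 22 (not in A, include), 23 (in A, exclude), 24 (not in A, include), 25 (not in A, include)
A' = {1, 2, 3, 4, 5, 7, 8, 9, 10, 11, 14, 16, 17, 18, 21, 22, 24, 25}

{1, 2, 3, 4, 5, 7, 8, 9, 10, 11, 14, 16, 17, 18, 21, 22, 24, 25}


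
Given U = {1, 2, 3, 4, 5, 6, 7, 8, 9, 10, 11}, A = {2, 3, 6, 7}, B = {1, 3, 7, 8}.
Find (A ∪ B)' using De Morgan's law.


U = {1, 2, 3, 4, 5, 6, 7, 8, 9, 10, 11}
A = {2, 3, 6, 7}, B = {1, 3, 7, 8}
A ∪ B = {1, 2, 3, 6, 7, 8}
(A ∪ B)' = U \ (A ∪ B) = {4, 5, 9, 10, 11}
Verification via A' ∩ B': A' = {1, 4, 5, 8, 9, 10, 11}, B' = {2, 4, 5, 6, 9, 10, 11}
A' ∩ B' = {4, 5, 9, 10, 11} ✓

{4, 5, 9, 10, 11}


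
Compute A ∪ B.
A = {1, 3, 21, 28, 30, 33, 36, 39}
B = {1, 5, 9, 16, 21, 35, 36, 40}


Set A = {1, 3, 21, 28, 30, 33, 36, 39}
Set B = {1, 5, 9, 16, 21, 35, 36, 40}
A ∪ B includes all elements in either set.
Elements from A: {1, 3, 21, 28, 30, 33, 36, 39}
Elements from B not already included: {5, 9, 16, 35, 40}
A ∪ B = {1, 3, 5, 9, 16, 21, 28, 30, 33, 35, 36, 39, 40}

{1, 3, 5, 9, 16, 21, 28, 30, 33, 35, 36, 39, 40}


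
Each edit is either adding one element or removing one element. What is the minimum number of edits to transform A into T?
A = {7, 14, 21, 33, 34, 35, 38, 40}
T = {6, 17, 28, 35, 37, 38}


Set A = {7, 14, 21, 33, 34, 35, 38, 40}
Set T = {6, 17, 28, 35, 37, 38}
Elements to remove from A (in A, not in T): {7, 14, 21, 33, 34, 40} → 6 removals
Elements to add to A (in T, not in A): {6, 17, 28, 37} → 4 additions
Total edits = 6 + 4 = 10

10


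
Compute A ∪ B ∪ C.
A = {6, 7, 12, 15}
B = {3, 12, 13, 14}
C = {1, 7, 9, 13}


Set A = {6, 7, 12, 15}
Set B = {3, 12, 13, 14}
Set C = {1, 7, 9, 13}
First, A ∪ B = {3, 6, 7, 12, 13, 14, 15}
Then, (A ∪ B) ∪ C = {1, 3, 6, 7, 9, 12, 13, 14, 15}

{1, 3, 6, 7, 9, 12, 13, 14, 15}


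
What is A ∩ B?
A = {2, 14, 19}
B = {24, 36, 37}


Set A = {2, 14, 19}
Set B = {24, 36, 37}
A ∩ B includes only elements in both sets.
Check each element of A against B:
2 ✗, 14 ✗, 19 ✗
A ∩ B = {}

{}


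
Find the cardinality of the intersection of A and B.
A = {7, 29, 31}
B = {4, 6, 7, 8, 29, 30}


Set A = {7, 29, 31}
Set B = {4, 6, 7, 8, 29, 30}
A ∩ B = {7, 29}
|A ∩ B| = 2

2


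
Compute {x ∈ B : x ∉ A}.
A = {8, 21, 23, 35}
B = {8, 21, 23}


Set A = {8, 21, 23, 35}
Set B = {8, 21, 23}
Check each element of B against A:
8 ∈ A, 21 ∈ A, 23 ∈ A
Elements of B not in A: {}

{}


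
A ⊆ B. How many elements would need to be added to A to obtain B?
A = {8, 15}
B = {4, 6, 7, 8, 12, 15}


Set A = {8, 15}, |A| = 2
Set B = {4, 6, 7, 8, 12, 15}, |B| = 6
Since A ⊆ B: B \ A = {4, 6, 7, 12}
|B| - |A| = 6 - 2 = 4

4


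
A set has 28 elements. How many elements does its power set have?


The set has 28 elements.
The power set contains all possible subsets.
|P(A)| = 2^|A| = 2^28 = 268435456

268435456


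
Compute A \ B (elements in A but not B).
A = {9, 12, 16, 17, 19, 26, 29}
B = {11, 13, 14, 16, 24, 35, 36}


Set A = {9, 12, 16, 17, 19, 26, 29}
Set B = {11, 13, 14, 16, 24, 35, 36}
A \ B includes elements in A that are not in B.
Check each element of A:
9 (not in B, keep), 12 (not in B, keep), 16 (in B, remove), 17 (not in B, keep), 19 (not in B, keep), 26 (not in B, keep), 29 (not in B, keep)
A \ B = {9, 12, 17, 19, 26, 29}

{9, 12, 17, 19, 26, 29}


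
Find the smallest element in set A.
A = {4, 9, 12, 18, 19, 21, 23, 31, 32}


Set A = {4, 9, 12, 18, 19, 21, 23, 31, 32}
Elements in ascending order: 4, 9, 12, 18, 19, 21, 23, 31, 32
The smallest element is 4.

4


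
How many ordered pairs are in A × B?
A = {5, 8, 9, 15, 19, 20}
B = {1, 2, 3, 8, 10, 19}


Set A = {5, 8, 9, 15, 19, 20} has 6 elements.
Set B = {1, 2, 3, 8, 10, 19} has 6 elements.
|A × B| = |A| × |B| = 6 × 6 = 36

36


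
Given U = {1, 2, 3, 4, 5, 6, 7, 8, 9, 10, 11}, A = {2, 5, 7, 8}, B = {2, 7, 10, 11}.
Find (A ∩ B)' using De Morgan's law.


U = {1, 2, 3, 4, 5, 6, 7, 8, 9, 10, 11}
A = {2, 5, 7, 8}, B = {2, 7, 10, 11}
A ∩ B = {2, 7}
(A ∩ B)' = U \ (A ∩ B) = {1, 3, 4, 5, 6, 8, 9, 10, 11}
Verification via A' ∪ B': A' = {1, 3, 4, 6, 9, 10, 11}, B' = {1, 3, 4, 5, 6, 8, 9}
A' ∪ B' = {1, 3, 4, 5, 6, 8, 9, 10, 11} ✓

{1, 3, 4, 5, 6, 8, 9, 10, 11}


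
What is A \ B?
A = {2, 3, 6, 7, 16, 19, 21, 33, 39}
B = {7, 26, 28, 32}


Set A = {2, 3, 6, 7, 16, 19, 21, 33, 39}
Set B = {7, 26, 28, 32}
A \ B includes elements in A that are not in B.
Check each element of A:
2 (not in B, keep), 3 (not in B, keep), 6 (not in B, keep), 7 (in B, remove), 16 (not in B, keep), 19 (not in B, keep), 21 (not in B, keep), 33 (not in B, keep), 39 (not in B, keep)
A \ B = {2, 3, 6, 16, 19, 21, 33, 39}

{2, 3, 6, 16, 19, 21, 33, 39}


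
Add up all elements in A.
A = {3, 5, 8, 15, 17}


Set A = {3, 5, 8, 15, 17}
Sum = 3 + 5 + 8 + 15 + 17 = 48

48


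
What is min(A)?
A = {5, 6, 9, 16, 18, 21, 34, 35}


Set A = {5, 6, 9, 16, 18, 21, 34, 35}
Elements in ascending order: 5, 6, 9, 16, 18, 21, 34, 35
The smallest element is 5.

5


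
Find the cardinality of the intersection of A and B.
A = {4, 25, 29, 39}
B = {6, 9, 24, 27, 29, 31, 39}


Set A = {4, 25, 29, 39}
Set B = {6, 9, 24, 27, 29, 31, 39}
A ∩ B = {29, 39}
|A ∩ B| = 2

2


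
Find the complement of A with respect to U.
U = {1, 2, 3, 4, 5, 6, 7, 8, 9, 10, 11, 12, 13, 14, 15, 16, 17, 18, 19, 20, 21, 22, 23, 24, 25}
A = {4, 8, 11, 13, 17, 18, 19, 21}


Universal set U = {1, 2, 3, 4, 5, 6, 7, 8, 9, 10, 11, 12, 13, 14, 15, 16, 17, 18, 19, 20, 21, 22, 23, 24, 25}
Set A = {4, 8, 11, 13, 17, 18, 19, 21}
A' = U \ A = elements in U but not in A
Checking each element of U:
1 (not in A, include), 2 (not in A, include), 3 (not in A, include), 4 (in A, exclude), 5 (not in A, include), 6 (not in A, include), 7 (not in A, include), 8 (in A, exclude), 9 (not in A, include), 10 (not in A, include), 11 (in A, exclude), 12 (not in A, include), 13 (in A, exclude), 14 (not in A, include), 15 (not in A, include), 16 (not in A, include), 17 (in A, exclude), 18 (in A, exclude), 19 (in A, exclude), 20 (not in A, include), 21 (in A, exclude), 22 (not in A, include), 23 (not in A, include), 24 (not in A, include), 25 (not in A, include)
A' = {1, 2, 3, 5, 6, 7, 9, 10, 12, 14, 15, 16, 20, 22, 23, 24, 25}

{1, 2, 3, 5, 6, 7, 9, 10, 12, 14, 15, 16, 20, 22, 23, 24, 25}


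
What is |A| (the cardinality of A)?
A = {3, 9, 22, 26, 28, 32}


Set A = {3, 9, 22, 26, 28, 32}
Listing elements: 3, 9, 22, 26, 28, 32
Counting: 6 elements
|A| = 6

6


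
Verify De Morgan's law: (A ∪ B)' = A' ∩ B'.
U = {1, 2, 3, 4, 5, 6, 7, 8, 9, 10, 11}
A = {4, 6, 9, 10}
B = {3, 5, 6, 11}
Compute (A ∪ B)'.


U = {1, 2, 3, 4, 5, 6, 7, 8, 9, 10, 11}
A = {4, 6, 9, 10}, B = {3, 5, 6, 11}
A ∪ B = {3, 4, 5, 6, 9, 10, 11}
(A ∪ B)' = U \ (A ∪ B) = {1, 2, 7, 8}
Verification via A' ∩ B': A' = {1, 2, 3, 5, 7, 8, 11}, B' = {1, 2, 4, 7, 8, 9, 10}
A' ∩ B' = {1, 2, 7, 8} ✓

{1, 2, 7, 8}


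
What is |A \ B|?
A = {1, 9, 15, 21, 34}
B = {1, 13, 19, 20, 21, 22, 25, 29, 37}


Set A = {1, 9, 15, 21, 34}
Set B = {1, 13, 19, 20, 21, 22, 25, 29, 37}
A \ B = {9, 15, 34}
|A \ B| = 3

3


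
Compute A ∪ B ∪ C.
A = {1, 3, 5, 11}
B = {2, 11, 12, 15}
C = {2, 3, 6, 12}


Set A = {1, 3, 5, 11}
Set B = {2, 11, 12, 15}
Set C = {2, 3, 6, 12}
First, A ∪ B = {1, 2, 3, 5, 11, 12, 15}
Then, (A ∪ B) ∪ C = {1, 2, 3, 5, 6, 11, 12, 15}

{1, 2, 3, 5, 6, 11, 12, 15}


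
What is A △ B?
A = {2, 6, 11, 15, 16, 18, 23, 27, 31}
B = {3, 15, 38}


Set A = {2, 6, 11, 15, 16, 18, 23, 27, 31}
Set B = {3, 15, 38}
A △ B = (A \ B) ∪ (B \ A)
Elements in A but not B: {2, 6, 11, 16, 18, 23, 27, 31}
Elements in B but not A: {3, 38}
A △ B = {2, 3, 6, 11, 16, 18, 23, 27, 31, 38}

{2, 3, 6, 11, 16, 18, 23, 27, 31, 38}


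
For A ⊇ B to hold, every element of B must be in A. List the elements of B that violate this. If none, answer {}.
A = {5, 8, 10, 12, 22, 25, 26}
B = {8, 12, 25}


Set A = {5, 8, 10, 12, 22, 25, 26}
Set B = {8, 12, 25}
Check each element of B against A:
8 ∈ A, 12 ∈ A, 25 ∈ A
Elements of B not in A: {}

{}


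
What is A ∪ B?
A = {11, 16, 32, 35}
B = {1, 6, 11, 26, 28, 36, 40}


Set A = {11, 16, 32, 35}
Set B = {1, 6, 11, 26, 28, 36, 40}
A ∪ B includes all elements in either set.
Elements from A: {11, 16, 32, 35}
Elements from B not already included: {1, 6, 26, 28, 36, 40}
A ∪ B = {1, 6, 11, 16, 26, 28, 32, 35, 36, 40}

{1, 6, 11, 16, 26, 28, 32, 35, 36, 40}


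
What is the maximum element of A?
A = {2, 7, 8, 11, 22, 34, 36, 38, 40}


Set A = {2, 7, 8, 11, 22, 34, 36, 38, 40}
Elements in ascending order: 2, 7, 8, 11, 22, 34, 36, 38, 40
The largest element is 40.

40


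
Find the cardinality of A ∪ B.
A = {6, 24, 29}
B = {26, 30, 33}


Set A = {6, 24, 29}, |A| = 3
Set B = {26, 30, 33}, |B| = 3
A ∩ B = {}, |A ∩ B| = 0
|A ∪ B| = |A| + |B| - |A ∩ B| = 3 + 3 - 0 = 6

6


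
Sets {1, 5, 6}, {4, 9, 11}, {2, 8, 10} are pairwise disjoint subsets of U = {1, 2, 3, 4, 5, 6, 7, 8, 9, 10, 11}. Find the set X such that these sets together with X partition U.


U = {1, 2, 3, 4, 5, 6, 7, 8, 9, 10, 11}
Shown blocks: {1, 5, 6}, {4, 9, 11}, {2, 8, 10}
A partition's blocks are pairwise disjoint and cover U, so the missing block = U \ (union of shown blocks).
Union of shown blocks: {1, 2, 4, 5, 6, 8, 9, 10, 11}
Missing block = U \ (union) = {3, 7}

{3, 7}


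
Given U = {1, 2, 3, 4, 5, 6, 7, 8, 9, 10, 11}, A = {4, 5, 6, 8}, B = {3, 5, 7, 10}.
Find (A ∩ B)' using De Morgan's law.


U = {1, 2, 3, 4, 5, 6, 7, 8, 9, 10, 11}
A = {4, 5, 6, 8}, B = {3, 5, 7, 10}
A ∩ B = {5}
(A ∩ B)' = U \ (A ∩ B) = {1, 2, 3, 4, 6, 7, 8, 9, 10, 11}
Verification via A' ∪ B': A' = {1, 2, 3, 7, 9, 10, 11}, B' = {1, 2, 4, 6, 8, 9, 11}
A' ∪ B' = {1, 2, 3, 4, 6, 7, 8, 9, 10, 11} ✓

{1, 2, 3, 4, 6, 7, 8, 9, 10, 11}


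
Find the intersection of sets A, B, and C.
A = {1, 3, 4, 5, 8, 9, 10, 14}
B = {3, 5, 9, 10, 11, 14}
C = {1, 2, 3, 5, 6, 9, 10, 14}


Set A = {1, 3, 4, 5, 8, 9, 10, 14}
Set B = {3, 5, 9, 10, 11, 14}
Set C = {1, 2, 3, 5, 6, 9, 10, 14}
First, A ∩ B = {3, 5, 9, 10, 14}
Then, (A ∩ B) ∩ C = {3, 5, 9, 10, 14}

{3, 5, 9, 10, 14}


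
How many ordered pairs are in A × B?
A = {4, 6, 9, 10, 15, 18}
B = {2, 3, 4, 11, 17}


Set A = {4, 6, 9, 10, 15, 18} has 6 elements.
Set B = {2, 3, 4, 11, 17} has 5 elements.
|A × B| = |A| × |B| = 6 × 5 = 30

30


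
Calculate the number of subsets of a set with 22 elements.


The set has 22 elements.
The power set contains all possible subsets.
|P(A)| = 2^|A| = 2^22 = 4194304

4194304


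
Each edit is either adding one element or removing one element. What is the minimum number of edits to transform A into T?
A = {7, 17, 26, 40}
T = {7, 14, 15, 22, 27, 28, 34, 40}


Set A = {7, 17, 26, 40}
Set T = {7, 14, 15, 22, 27, 28, 34, 40}
Elements to remove from A (in A, not in T): {17, 26} → 2 removals
Elements to add to A (in T, not in A): {14, 15, 22, 27, 28, 34} → 6 additions
Total edits = 2 + 6 = 8

8


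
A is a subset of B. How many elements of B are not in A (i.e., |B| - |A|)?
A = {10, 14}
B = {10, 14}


Set A = {10, 14}, |A| = 2
Set B = {10, 14}, |B| = 2
Since A ⊆ B: B \ A = {}
|B| - |A| = 2 - 2 = 0

0


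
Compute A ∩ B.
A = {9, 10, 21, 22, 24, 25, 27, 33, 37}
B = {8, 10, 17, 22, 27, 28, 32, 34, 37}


Set A = {9, 10, 21, 22, 24, 25, 27, 33, 37}
Set B = {8, 10, 17, 22, 27, 28, 32, 34, 37}
A ∩ B includes only elements in both sets.
Check each element of A against B:
9 ✗, 10 ✓, 21 ✗, 22 ✓, 24 ✗, 25 ✗, 27 ✓, 33 ✗, 37 ✓
A ∩ B = {10, 22, 27, 37}

{10, 22, 27, 37}


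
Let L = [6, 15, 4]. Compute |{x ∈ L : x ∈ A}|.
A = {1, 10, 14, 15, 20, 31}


Set A = {1, 10, 14, 15, 20, 31}
Candidates: [6, 15, 4]
Check each candidate:
6 ∉ A, 15 ∈ A, 4 ∉ A
Count of candidates in A: 1

1


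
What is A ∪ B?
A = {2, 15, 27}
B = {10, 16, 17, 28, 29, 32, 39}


Set A = {2, 15, 27}
Set B = {10, 16, 17, 28, 29, 32, 39}
A ∪ B includes all elements in either set.
Elements from A: {2, 15, 27}
Elements from B not already included: {10, 16, 17, 28, 29, 32, 39}
A ∪ B = {2, 10, 15, 16, 17, 27, 28, 29, 32, 39}

{2, 10, 15, 16, 17, 27, 28, 29, 32, 39}


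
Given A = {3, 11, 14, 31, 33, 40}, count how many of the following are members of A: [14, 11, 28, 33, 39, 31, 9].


Set A = {3, 11, 14, 31, 33, 40}
Candidates: [14, 11, 28, 33, 39, 31, 9]
Check each candidate:
14 ∈ A, 11 ∈ A, 28 ∉ A, 33 ∈ A, 39 ∉ A, 31 ∈ A, 9 ∉ A
Count of candidates in A: 4

4


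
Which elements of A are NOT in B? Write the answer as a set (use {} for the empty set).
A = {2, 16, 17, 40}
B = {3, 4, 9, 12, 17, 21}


Set A = {2, 16, 17, 40}
Set B = {3, 4, 9, 12, 17, 21}
Check each element of A against B:
2 ∉ B (include), 16 ∉ B (include), 17 ∈ B, 40 ∉ B (include)
Elements of A not in B: {2, 16, 40}

{2, 16, 40}


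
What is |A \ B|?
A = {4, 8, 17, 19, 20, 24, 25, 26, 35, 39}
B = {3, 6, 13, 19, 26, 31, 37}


Set A = {4, 8, 17, 19, 20, 24, 25, 26, 35, 39}
Set B = {3, 6, 13, 19, 26, 31, 37}
A \ B = {4, 8, 17, 20, 24, 25, 35, 39}
|A \ B| = 8

8


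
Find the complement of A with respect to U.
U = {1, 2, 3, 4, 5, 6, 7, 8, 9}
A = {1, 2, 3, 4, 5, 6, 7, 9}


Universal set U = {1, 2, 3, 4, 5, 6, 7, 8, 9}
Set A = {1, 2, 3, 4, 5, 6, 7, 9}
A' = U \ A = elements in U but not in A
Checking each element of U:
1 (in A, exclude), 2 (in A, exclude), 3 (in A, exclude), 4 (in A, exclude), 5 (in A, exclude), 6 (in A, exclude), 7 (in A, exclude), 8 (not in A, include), 9 (in A, exclude)
A' = {8}

{8}


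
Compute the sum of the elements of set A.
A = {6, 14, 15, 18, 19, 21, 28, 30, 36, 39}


Set A = {6, 14, 15, 18, 19, 21, 28, 30, 36, 39}
Sum = 6 + 14 + 15 + 18 + 19 + 21 + 28 + 30 + 36 + 39 = 226

226


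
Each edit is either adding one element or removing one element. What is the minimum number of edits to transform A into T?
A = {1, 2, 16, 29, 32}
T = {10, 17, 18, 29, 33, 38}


Set A = {1, 2, 16, 29, 32}
Set T = {10, 17, 18, 29, 33, 38}
Elements to remove from A (in A, not in T): {1, 2, 16, 32} → 4 removals
Elements to add to A (in T, not in A): {10, 17, 18, 33, 38} → 5 additions
Total edits = 4 + 5 = 9

9


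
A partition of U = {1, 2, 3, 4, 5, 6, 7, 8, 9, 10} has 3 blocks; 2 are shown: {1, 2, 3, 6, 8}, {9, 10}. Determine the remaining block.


U = {1, 2, 3, 4, 5, 6, 7, 8, 9, 10}
Shown blocks: {1, 2, 3, 6, 8}, {9, 10}
A partition's blocks are pairwise disjoint and cover U, so the missing block = U \ (union of shown blocks).
Union of shown blocks: {1, 2, 3, 6, 8, 9, 10}
Missing block = U \ (union) = {4, 5, 7}

{4, 5, 7}


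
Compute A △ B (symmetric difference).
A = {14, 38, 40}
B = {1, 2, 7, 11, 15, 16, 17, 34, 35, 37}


Set A = {14, 38, 40}
Set B = {1, 2, 7, 11, 15, 16, 17, 34, 35, 37}
A △ B = (A \ B) ∪ (B \ A)
Elements in A but not B: {14, 38, 40}
Elements in B but not A: {1, 2, 7, 11, 15, 16, 17, 34, 35, 37}
A △ B = {1, 2, 7, 11, 14, 15, 16, 17, 34, 35, 37, 38, 40}

{1, 2, 7, 11, 14, 15, 16, 17, 34, 35, 37, 38, 40}


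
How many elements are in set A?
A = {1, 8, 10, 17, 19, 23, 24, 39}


Set A = {1, 8, 10, 17, 19, 23, 24, 39}
Listing elements: 1, 8, 10, 17, 19, 23, 24, 39
Counting: 8 elements
|A| = 8

8


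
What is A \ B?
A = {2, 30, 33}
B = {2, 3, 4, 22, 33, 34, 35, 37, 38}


Set A = {2, 30, 33}
Set B = {2, 3, 4, 22, 33, 34, 35, 37, 38}
A \ B includes elements in A that are not in B.
Check each element of A:
2 (in B, remove), 30 (not in B, keep), 33 (in B, remove)
A \ B = {30}

{30}


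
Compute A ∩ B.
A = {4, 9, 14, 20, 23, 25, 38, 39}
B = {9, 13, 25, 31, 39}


Set A = {4, 9, 14, 20, 23, 25, 38, 39}
Set B = {9, 13, 25, 31, 39}
A ∩ B includes only elements in both sets.
Check each element of A against B:
4 ✗, 9 ✓, 14 ✗, 20 ✗, 23 ✗, 25 ✓, 38 ✗, 39 ✓
A ∩ B = {9, 25, 39}

{9, 25, 39}


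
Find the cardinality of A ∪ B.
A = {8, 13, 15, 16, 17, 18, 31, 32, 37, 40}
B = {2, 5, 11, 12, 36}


Set A = {8, 13, 15, 16, 17, 18, 31, 32, 37, 40}, |A| = 10
Set B = {2, 5, 11, 12, 36}, |B| = 5
A ∩ B = {}, |A ∩ B| = 0
|A ∪ B| = |A| + |B| - |A ∩ B| = 10 + 5 - 0 = 15

15


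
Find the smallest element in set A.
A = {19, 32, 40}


Set A = {19, 32, 40}
Elements in ascending order: 19, 32, 40
The smallest element is 19.

19


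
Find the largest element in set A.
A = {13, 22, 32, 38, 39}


Set A = {13, 22, 32, 38, 39}
Elements in ascending order: 13, 22, 32, 38, 39
The largest element is 39.

39


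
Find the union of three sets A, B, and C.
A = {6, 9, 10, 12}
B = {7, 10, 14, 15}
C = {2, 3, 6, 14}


Set A = {6, 9, 10, 12}
Set B = {7, 10, 14, 15}
Set C = {2, 3, 6, 14}
First, A ∪ B = {6, 7, 9, 10, 12, 14, 15}
Then, (A ∪ B) ∪ C = {2, 3, 6, 7, 9, 10, 12, 14, 15}

{2, 3, 6, 7, 9, 10, 12, 14, 15}


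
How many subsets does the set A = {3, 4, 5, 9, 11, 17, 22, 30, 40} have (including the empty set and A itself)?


Set A = {3, 4, 5, 9, 11, 17, 22, 30, 40}
|A| = 9
The power set P(A) contains all subsets of A.
|P(A)| = 2^|A| = 2^9 = 512

512


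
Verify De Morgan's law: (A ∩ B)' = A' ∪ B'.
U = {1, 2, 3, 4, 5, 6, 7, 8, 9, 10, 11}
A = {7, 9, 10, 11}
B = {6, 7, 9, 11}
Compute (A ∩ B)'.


U = {1, 2, 3, 4, 5, 6, 7, 8, 9, 10, 11}
A = {7, 9, 10, 11}, B = {6, 7, 9, 11}
A ∩ B = {7, 9, 11}
(A ∩ B)' = U \ (A ∩ B) = {1, 2, 3, 4, 5, 6, 8, 10}
Verification via A' ∪ B': A' = {1, 2, 3, 4, 5, 6, 8}, B' = {1, 2, 3, 4, 5, 8, 10}
A' ∪ B' = {1, 2, 3, 4, 5, 6, 8, 10} ✓

{1, 2, 3, 4, 5, 6, 8, 10}


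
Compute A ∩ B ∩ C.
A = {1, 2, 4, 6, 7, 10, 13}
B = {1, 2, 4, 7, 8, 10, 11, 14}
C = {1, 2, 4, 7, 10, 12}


Set A = {1, 2, 4, 6, 7, 10, 13}
Set B = {1, 2, 4, 7, 8, 10, 11, 14}
Set C = {1, 2, 4, 7, 10, 12}
First, A ∩ B = {1, 2, 4, 7, 10}
Then, (A ∩ B) ∩ C = {1, 2, 4, 7, 10}

{1, 2, 4, 7, 10}


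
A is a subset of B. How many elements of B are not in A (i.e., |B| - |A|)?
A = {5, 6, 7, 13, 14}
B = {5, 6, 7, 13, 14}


Set A = {5, 6, 7, 13, 14}, |A| = 5
Set B = {5, 6, 7, 13, 14}, |B| = 5
Since A ⊆ B: B \ A = {}
|B| - |A| = 5 - 5 = 0

0


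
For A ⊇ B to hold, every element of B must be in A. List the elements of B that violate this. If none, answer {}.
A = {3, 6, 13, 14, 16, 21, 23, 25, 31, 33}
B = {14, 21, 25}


Set A = {3, 6, 13, 14, 16, 21, 23, 25, 31, 33}
Set B = {14, 21, 25}
Check each element of B against A:
14 ∈ A, 21 ∈ A, 25 ∈ A
Elements of B not in A: {}

{}


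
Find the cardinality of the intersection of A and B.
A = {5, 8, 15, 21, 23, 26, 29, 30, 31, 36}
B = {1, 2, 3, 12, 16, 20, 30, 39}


Set A = {5, 8, 15, 21, 23, 26, 29, 30, 31, 36}
Set B = {1, 2, 3, 12, 16, 20, 30, 39}
A ∩ B = {30}
|A ∩ B| = 1

1


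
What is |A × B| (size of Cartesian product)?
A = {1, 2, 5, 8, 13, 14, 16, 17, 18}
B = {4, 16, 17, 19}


Set A = {1, 2, 5, 8, 13, 14, 16, 17, 18} has 9 elements.
Set B = {4, 16, 17, 19} has 4 elements.
|A × B| = |A| × |B| = 9 × 4 = 36

36


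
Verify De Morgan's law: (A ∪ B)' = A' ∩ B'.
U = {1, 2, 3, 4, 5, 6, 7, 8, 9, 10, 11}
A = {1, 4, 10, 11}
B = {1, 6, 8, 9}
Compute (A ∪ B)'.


U = {1, 2, 3, 4, 5, 6, 7, 8, 9, 10, 11}
A = {1, 4, 10, 11}, B = {1, 6, 8, 9}
A ∪ B = {1, 4, 6, 8, 9, 10, 11}
(A ∪ B)' = U \ (A ∪ B) = {2, 3, 5, 7}
Verification via A' ∩ B': A' = {2, 3, 5, 6, 7, 8, 9}, B' = {2, 3, 4, 5, 7, 10, 11}
A' ∩ B' = {2, 3, 5, 7} ✓

{2, 3, 5, 7}


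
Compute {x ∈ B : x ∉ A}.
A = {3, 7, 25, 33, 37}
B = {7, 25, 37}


Set A = {3, 7, 25, 33, 37}
Set B = {7, 25, 37}
Check each element of B against A:
7 ∈ A, 25 ∈ A, 37 ∈ A
Elements of B not in A: {}

{}


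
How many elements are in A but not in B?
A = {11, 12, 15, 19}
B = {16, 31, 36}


Set A = {11, 12, 15, 19}
Set B = {16, 31, 36}
A \ B = {11, 12, 15, 19}
|A \ B| = 4

4


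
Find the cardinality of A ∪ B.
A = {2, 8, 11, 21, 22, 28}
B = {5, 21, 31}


Set A = {2, 8, 11, 21, 22, 28}, |A| = 6
Set B = {5, 21, 31}, |B| = 3
A ∩ B = {21}, |A ∩ B| = 1
|A ∪ B| = |A| + |B| - |A ∩ B| = 6 + 3 - 1 = 8

8


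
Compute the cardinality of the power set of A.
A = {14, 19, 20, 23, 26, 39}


Set A = {14, 19, 20, 23, 26, 39}
|A| = 6
The power set P(A) contains all subsets of A.
|P(A)| = 2^|A| = 2^6 = 64

64


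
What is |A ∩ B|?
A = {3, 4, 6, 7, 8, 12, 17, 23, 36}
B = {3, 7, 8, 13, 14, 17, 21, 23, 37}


Set A = {3, 4, 6, 7, 8, 12, 17, 23, 36}
Set B = {3, 7, 8, 13, 14, 17, 21, 23, 37}
A ∩ B = {3, 7, 8, 17, 23}
|A ∩ B| = 5

5


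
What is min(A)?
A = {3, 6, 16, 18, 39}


Set A = {3, 6, 16, 18, 39}
Elements in ascending order: 3, 6, 16, 18, 39
The smallest element is 3.

3


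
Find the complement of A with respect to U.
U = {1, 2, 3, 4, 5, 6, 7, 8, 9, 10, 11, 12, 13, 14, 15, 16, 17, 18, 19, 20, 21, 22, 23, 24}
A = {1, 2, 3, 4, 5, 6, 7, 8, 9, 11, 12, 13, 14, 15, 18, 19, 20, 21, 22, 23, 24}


Universal set U = {1, 2, 3, 4, 5, 6, 7, 8, 9, 10, 11, 12, 13, 14, 15, 16, 17, 18, 19, 20, 21, 22, 23, 24}
Set A = {1, 2, 3, 4, 5, 6, 7, 8, 9, 11, 12, 13, 14, 15, 18, 19, 20, 21, 22, 23, 24}
A' = U \ A = elements in U but not in A
Checking each element of U:
1 (in A, exclude), 2 (in A, exclude), 3 (in A, exclude), 4 (in A, exclude), 5 (in A, exclude), 6 (in A, exclude), 7 (in A, exclude), 8 (in A, exclude), 9 (in A, exclude), 10 (not in A, include), 11 (in A, exclude), 12 (in A, exclude), 13 (in A, exclude), 14 (in A, exclude), 15 (in A, exclude), 16 (not in A, include), 17 (not in A, include), 18 (in A, exclude), 19 (in A, exclude), 20 (in A, exclude), 21 (in A, exclude), 22 (in A, exclude), 23 (in A, exclude), 24 (in A, exclude)
A' = {10, 16, 17}

{10, 16, 17}


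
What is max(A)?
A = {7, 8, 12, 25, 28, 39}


Set A = {7, 8, 12, 25, 28, 39}
Elements in ascending order: 7, 8, 12, 25, 28, 39
The largest element is 39.

39


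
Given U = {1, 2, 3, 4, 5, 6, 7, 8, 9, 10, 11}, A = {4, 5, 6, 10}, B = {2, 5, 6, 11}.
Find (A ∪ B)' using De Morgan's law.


U = {1, 2, 3, 4, 5, 6, 7, 8, 9, 10, 11}
A = {4, 5, 6, 10}, B = {2, 5, 6, 11}
A ∪ B = {2, 4, 5, 6, 10, 11}
(A ∪ B)' = U \ (A ∪ B) = {1, 3, 7, 8, 9}
Verification via A' ∩ B': A' = {1, 2, 3, 7, 8, 9, 11}, B' = {1, 3, 4, 7, 8, 9, 10}
A' ∩ B' = {1, 3, 7, 8, 9} ✓

{1, 3, 7, 8, 9}


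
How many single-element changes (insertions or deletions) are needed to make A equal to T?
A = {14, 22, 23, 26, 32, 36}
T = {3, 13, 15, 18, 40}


Set A = {14, 22, 23, 26, 32, 36}
Set T = {3, 13, 15, 18, 40}
Elements to remove from A (in A, not in T): {14, 22, 23, 26, 32, 36} → 6 removals
Elements to add to A (in T, not in A): {3, 13, 15, 18, 40} → 5 additions
Total edits = 6 + 5 = 11

11


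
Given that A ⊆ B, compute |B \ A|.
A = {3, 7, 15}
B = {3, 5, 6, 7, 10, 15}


Set A = {3, 7, 15}, |A| = 3
Set B = {3, 5, 6, 7, 10, 15}, |B| = 6
Since A ⊆ B: B \ A = {5, 6, 10}
|B| - |A| = 6 - 3 = 3

3


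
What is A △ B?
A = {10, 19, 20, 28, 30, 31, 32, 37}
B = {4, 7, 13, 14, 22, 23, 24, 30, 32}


Set A = {10, 19, 20, 28, 30, 31, 32, 37}
Set B = {4, 7, 13, 14, 22, 23, 24, 30, 32}
A △ B = (A \ B) ∪ (B \ A)
Elements in A but not B: {10, 19, 20, 28, 31, 37}
Elements in B but not A: {4, 7, 13, 14, 22, 23, 24}
A △ B = {4, 7, 10, 13, 14, 19, 20, 22, 23, 24, 28, 31, 37}

{4, 7, 10, 13, 14, 19, 20, 22, 23, 24, 28, 31, 37}


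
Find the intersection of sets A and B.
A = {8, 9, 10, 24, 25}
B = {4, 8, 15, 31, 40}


Set A = {8, 9, 10, 24, 25}
Set B = {4, 8, 15, 31, 40}
A ∩ B includes only elements in both sets.
Check each element of A against B:
8 ✓, 9 ✗, 10 ✗, 24 ✗, 25 ✗
A ∩ B = {8}

{8}


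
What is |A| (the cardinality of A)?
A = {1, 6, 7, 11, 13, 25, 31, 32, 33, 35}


Set A = {1, 6, 7, 11, 13, 25, 31, 32, 33, 35}
Listing elements: 1, 6, 7, 11, 13, 25, 31, 32, 33, 35
Counting: 10 elements
|A| = 10

10


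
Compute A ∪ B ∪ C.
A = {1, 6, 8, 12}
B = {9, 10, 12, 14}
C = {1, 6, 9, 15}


Set A = {1, 6, 8, 12}
Set B = {9, 10, 12, 14}
Set C = {1, 6, 9, 15}
First, A ∪ B = {1, 6, 8, 9, 10, 12, 14}
Then, (A ∪ B) ∪ C = {1, 6, 8, 9, 10, 12, 14, 15}

{1, 6, 8, 9, 10, 12, 14, 15}


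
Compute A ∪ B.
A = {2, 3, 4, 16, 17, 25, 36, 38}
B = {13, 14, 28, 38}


Set A = {2, 3, 4, 16, 17, 25, 36, 38}
Set B = {13, 14, 28, 38}
A ∪ B includes all elements in either set.
Elements from A: {2, 3, 4, 16, 17, 25, 36, 38}
Elements from B not already included: {13, 14, 28}
A ∪ B = {2, 3, 4, 13, 14, 16, 17, 25, 28, 36, 38}

{2, 3, 4, 13, 14, 16, 17, 25, 28, 36, 38}


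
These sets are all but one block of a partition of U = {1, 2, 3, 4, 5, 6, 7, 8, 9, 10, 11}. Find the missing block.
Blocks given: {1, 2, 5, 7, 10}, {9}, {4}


U = {1, 2, 3, 4, 5, 6, 7, 8, 9, 10, 11}
Shown blocks: {1, 2, 5, 7, 10}, {9}, {4}
A partition's blocks are pairwise disjoint and cover U, so the missing block = U \ (union of shown blocks).
Union of shown blocks: {1, 2, 4, 5, 7, 9, 10}
Missing block = U \ (union) = {3, 6, 8, 11}

{3, 6, 8, 11}


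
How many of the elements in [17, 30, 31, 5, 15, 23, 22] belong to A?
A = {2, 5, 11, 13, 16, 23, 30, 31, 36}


Set A = {2, 5, 11, 13, 16, 23, 30, 31, 36}
Candidates: [17, 30, 31, 5, 15, 23, 22]
Check each candidate:
17 ∉ A, 30 ∈ A, 31 ∈ A, 5 ∈ A, 15 ∉ A, 23 ∈ A, 22 ∉ A
Count of candidates in A: 4

4


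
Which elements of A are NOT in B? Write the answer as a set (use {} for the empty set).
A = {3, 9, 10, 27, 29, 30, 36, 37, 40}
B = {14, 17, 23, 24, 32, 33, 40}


Set A = {3, 9, 10, 27, 29, 30, 36, 37, 40}
Set B = {14, 17, 23, 24, 32, 33, 40}
Check each element of A against B:
3 ∉ B (include), 9 ∉ B (include), 10 ∉ B (include), 27 ∉ B (include), 29 ∉ B (include), 30 ∉ B (include), 36 ∉ B (include), 37 ∉ B (include), 40 ∈ B
Elements of A not in B: {3, 9, 10, 27, 29, 30, 36, 37}

{3, 9, 10, 27, 29, 30, 36, 37}


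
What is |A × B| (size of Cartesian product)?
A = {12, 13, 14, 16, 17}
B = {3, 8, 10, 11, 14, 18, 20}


Set A = {12, 13, 14, 16, 17} has 5 elements.
Set B = {3, 8, 10, 11, 14, 18, 20} has 7 elements.
|A × B| = |A| × |B| = 5 × 7 = 35

35


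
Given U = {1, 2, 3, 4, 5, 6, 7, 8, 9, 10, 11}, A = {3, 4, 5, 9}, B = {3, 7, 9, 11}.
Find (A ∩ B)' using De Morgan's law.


U = {1, 2, 3, 4, 5, 6, 7, 8, 9, 10, 11}
A = {3, 4, 5, 9}, B = {3, 7, 9, 11}
A ∩ B = {3, 9}
(A ∩ B)' = U \ (A ∩ B) = {1, 2, 4, 5, 6, 7, 8, 10, 11}
Verification via A' ∪ B': A' = {1, 2, 6, 7, 8, 10, 11}, B' = {1, 2, 4, 5, 6, 8, 10}
A' ∪ B' = {1, 2, 4, 5, 6, 7, 8, 10, 11} ✓

{1, 2, 4, 5, 6, 7, 8, 10, 11}


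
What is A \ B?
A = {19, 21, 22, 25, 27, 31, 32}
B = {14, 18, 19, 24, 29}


Set A = {19, 21, 22, 25, 27, 31, 32}
Set B = {14, 18, 19, 24, 29}
A \ B includes elements in A that are not in B.
Check each element of A:
19 (in B, remove), 21 (not in B, keep), 22 (not in B, keep), 25 (not in B, keep), 27 (not in B, keep), 31 (not in B, keep), 32 (not in B, keep)
A \ B = {21, 22, 25, 27, 31, 32}

{21, 22, 25, 27, 31, 32}


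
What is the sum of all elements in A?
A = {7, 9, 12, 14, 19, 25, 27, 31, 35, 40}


Set A = {7, 9, 12, 14, 19, 25, 27, 31, 35, 40}
Sum = 7 + 9 + 12 + 14 + 19 + 25 + 27 + 31 + 35 + 40 = 219

219


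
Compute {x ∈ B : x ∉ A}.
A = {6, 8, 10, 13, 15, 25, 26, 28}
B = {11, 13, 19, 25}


Set A = {6, 8, 10, 13, 15, 25, 26, 28}
Set B = {11, 13, 19, 25}
Check each element of B against A:
11 ∉ A (include), 13 ∈ A, 19 ∉ A (include), 25 ∈ A
Elements of B not in A: {11, 19}

{11, 19}


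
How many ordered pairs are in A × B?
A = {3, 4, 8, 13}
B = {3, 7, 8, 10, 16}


Set A = {3, 4, 8, 13} has 4 elements.
Set B = {3, 7, 8, 10, 16} has 5 elements.
|A × B| = |A| × |B| = 4 × 5 = 20

20


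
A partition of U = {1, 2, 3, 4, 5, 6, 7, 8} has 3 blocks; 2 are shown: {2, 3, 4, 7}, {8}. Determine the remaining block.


U = {1, 2, 3, 4, 5, 6, 7, 8}
Shown blocks: {2, 3, 4, 7}, {8}
A partition's blocks are pairwise disjoint and cover U, so the missing block = U \ (union of shown blocks).
Union of shown blocks: {2, 3, 4, 7, 8}
Missing block = U \ (union) = {1, 5, 6}

{1, 5, 6}


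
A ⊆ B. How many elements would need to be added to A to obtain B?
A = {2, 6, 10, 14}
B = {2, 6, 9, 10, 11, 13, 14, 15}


Set A = {2, 6, 10, 14}, |A| = 4
Set B = {2, 6, 9, 10, 11, 13, 14, 15}, |B| = 8
Since A ⊆ B: B \ A = {9, 11, 13, 15}
|B| - |A| = 8 - 4 = 4

4


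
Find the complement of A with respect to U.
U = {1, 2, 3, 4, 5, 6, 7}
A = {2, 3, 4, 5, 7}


Universal set U = {1, 2, 3, 4, 5, 6, 7}
Set A = {2, 3, 4, 5, 7}
A' = U \ A = elements in U but not in A
Checking each element of U:
1 (not in A, include), 2 (in A, exclude), 3 (in A, exclude), 4 (in A, exclude), 5 (in A, exclude), 6 (not in A, include), 7 (in A, exclude)
A' = {1, 6}

{1, 6}


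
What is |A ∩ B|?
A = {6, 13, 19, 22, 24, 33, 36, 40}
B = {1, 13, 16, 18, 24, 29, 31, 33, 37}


Set A = {6, 13, 19, 22, 24, 33, 36, 40}
Set B = {1, 13, 16, 18, 24, 29, 31, 33, 37}
A ∩ B = {13, 24, 33}
|A ∩ B| = 3

3


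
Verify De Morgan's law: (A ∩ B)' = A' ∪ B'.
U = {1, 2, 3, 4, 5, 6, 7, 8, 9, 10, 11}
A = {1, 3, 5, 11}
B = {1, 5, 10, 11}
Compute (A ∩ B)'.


U = {1, 2, 3, 4, 5, 6, 7, 8, 9, 10, 11}
A = {1, 3, 5, 11}, B = {1, 5, 10, 11}
A ∩ B = {1, 5, 11}
(A ∩ B)' = U \ (A ∩ B) = {2, 3, 4, 6, 7, 8, 9, 10}
Verification via A' ∪ B': A' = {2, 4, 6, 7, 8, 9, 10}, B' = {2, 3, 4, 6, 7, 8, 9}
A' ∪ B' = {2, 3, 4, 6, 7, 8, 9, 10} ✓

{2, 3, 4, 6, 7, 8, 9, 10}


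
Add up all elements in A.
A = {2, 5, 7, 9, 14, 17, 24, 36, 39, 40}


Set A = {2, 5, 7, 9, 14, 17, 24, 36, 39, 40}
Sum = 2 + 5 + 7 + 9 + 14 + 17 + 24 + 36 + 39 + 40 = 193

193


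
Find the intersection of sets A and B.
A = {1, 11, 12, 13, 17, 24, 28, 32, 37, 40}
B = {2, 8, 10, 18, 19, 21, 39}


Set A = {1, 11, 12, 13, 17, 24, 28, 32, 37, 40}
Set B = {2, 8, 10, 18, 19, 21, 39}
A ∩ B includes only elements in both sets.
Check each element of A against B:
1 ✗, 11 ✗, 12 ✗, 13 ✗, 17 ✗, 24 ✗, 28 ✗, 32 ✗, 37 ✗, 40 ✗
A ∩ B = {}

{}


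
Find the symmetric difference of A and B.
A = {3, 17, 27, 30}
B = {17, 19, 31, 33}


Set A = {3, 17, 27, 30}
Set B = {17, 19, 31, 33}
A △ B = (A \ B) ∪ (B \ A)
Elements in A but not B: {3, 27, 30}
Elements in B but not A: {19, 31, 33}
A △ B = {3, 19, 27, 30, 31, 33}

{3, 19, 27, 30, 31, 33}


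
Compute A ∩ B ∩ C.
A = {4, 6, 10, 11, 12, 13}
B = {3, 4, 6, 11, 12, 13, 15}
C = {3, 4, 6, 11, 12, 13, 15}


Set A = {4, 6, 10, 11, 12, 13}
Set B = {3, 4, 6, 11, 12, 13, 15}
Set C = {3, 4, 6, 11, 12, 13, 15}
First, A ∩ B = {4, 6, 11, 12, 13}
Then, (A ∩ B) ∩ C = {4, 6, 11, 12, 13}

{4, 6, 11, 12, 13}


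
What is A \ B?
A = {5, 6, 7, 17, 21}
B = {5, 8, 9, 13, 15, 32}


Set A = {5, 6, 7, 17, 21}
Set B = {5, 8, 9, 13, 15, 32}
A \ B includes elements in A that are not in B.
Check each element of A:
5 (in B, remove), 6 (not in B, keep), 7 (not in B, keep), 17 (not in B, keep), 21 (not in B, keep)
A \ B = {6, 7, 17, 21}

{6, 7, 17, 21}


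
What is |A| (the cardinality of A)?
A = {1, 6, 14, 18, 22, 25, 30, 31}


Set A = {1, 6, 14, 18, 22, 25, 30, 31}
Listing elements: 1, 6, 14, 18, 22, 25, 30, 31
Counting: 8 elements
|A| = 8

8


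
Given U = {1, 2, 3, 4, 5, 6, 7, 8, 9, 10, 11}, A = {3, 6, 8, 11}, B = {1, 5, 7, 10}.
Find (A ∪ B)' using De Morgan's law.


U = {1, 2, 3, 4, 5, 6, 7, 8, 9, 10, 11}
A = {3, 6, 8, 11}, B = {1, 5, 7, 10}
A ∪ B = {1, 3, 5, 6, 7, 8, 10, 11}
(A ∪ B)' = U \ (A ∪ B) = {2, 4, 9}
Verification via A' ∩ B': A' = {1, 2, 4, 5, 7, 9, 10}, B' = {2, 3, 4, 6, 8, 9, 11}
A' ∩ B' = {2, 4, 9} ✓

{2, 4, 9}


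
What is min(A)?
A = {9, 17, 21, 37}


Set A = {9, 17, 21, 37}
Elements in ascending order: 9, 17, 21, 37
The smallest element is 9.

9


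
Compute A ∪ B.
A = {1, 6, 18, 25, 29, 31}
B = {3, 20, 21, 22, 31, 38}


Set A = {1, 6, 18, 25, 29, 31}
Set B = {3, 20, 21, 22, 31, 38}
A ∪ B includes all elements in either set.
Elements from A: {1, 6, 18, 25, 29, 31}
Elements from B not already included: {3, 20, 21, 22, 38}
A ∪ B = {1, 3, 6, 18, 20, 21, 22, 25, 29, 31, 38}

{1, 3, 6, 18, 20, 21, 22, 25, 29, 31, 38}


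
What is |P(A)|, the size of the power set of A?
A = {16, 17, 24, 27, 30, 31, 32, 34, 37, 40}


Set A = {16, 17, 24, 27, 30, 31, 32, 34, 37, 40}
|A| = 10
The power set P(A) contains all subsets of A.
|P(A)| = 2^|A| = 2^10 = 1024

1024


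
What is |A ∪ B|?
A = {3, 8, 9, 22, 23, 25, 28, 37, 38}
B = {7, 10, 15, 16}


Set A = {3, 8, 9, 22, 23, 25, 28, 37, 38}, |A| = 9
Set B = {7, 10, 15, 16}, |B| = 4
A ∩ B = {}, |A ∩ B| = 0
|A ∪ B| = |A| + |B| - |A ∩ B| = 9 + 4 - 0 = 13

13


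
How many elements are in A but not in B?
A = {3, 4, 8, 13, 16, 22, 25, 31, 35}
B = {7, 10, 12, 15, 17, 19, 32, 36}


Set A = {3, 4, 8, 13, 16, 22, 25, 31, 35}
Set B = {7, 10, 12, 15, 17, 19, 32, 36}
A \ B = {3, 4, 8, 13, 16, 22, 25, 31, 35}
|A \ B| = 9

9


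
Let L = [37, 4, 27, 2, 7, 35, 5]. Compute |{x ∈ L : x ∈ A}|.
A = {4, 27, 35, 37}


Set A = {4, 27, 35, 37}
Candidates: [37, 4, 27, 2, 7, 35, 5]
Check each candidate:
37 ∈ A, 4 ∈ A, 27 ∈ A, 2 ∉ A, 7 ∉ A, 35 ∈ A, 5 ∉ A
Count of candidates in A: 4

4


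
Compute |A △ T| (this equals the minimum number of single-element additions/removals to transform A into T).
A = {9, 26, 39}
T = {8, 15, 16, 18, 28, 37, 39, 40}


Set A = {9, 26, 39}
Set T = {8, 15, 16, 18, 28, 37, 39, 40}
Elements to remove from A (in A, not in T): {9, 26} → 2 removals
Elements to add to A (in T, not in A): {8, 15, 16, 18, 28, 37, 40} → 7 additions
Total edits = 2 + 7 = 9

9


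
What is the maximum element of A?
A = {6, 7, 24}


Set A = {6, 7, 24}
Elements in ascending order: 6, 7, 24
The largest element is 24.

24


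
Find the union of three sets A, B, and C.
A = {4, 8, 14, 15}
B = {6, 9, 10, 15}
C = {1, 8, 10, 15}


Set A = {4, 8, 14, 15}
Set B = {6, 9, 10, 15}
Set C = {1, 8, 10, 15}
First, A ∪ B = {4, 6, 8, 9, 10, 14, 15}
Then, (A ∪ B) ∪ C = {1, 4, 6, 8, 9, 10, 14, 15}

{1, 4, 6, 8, 9, 10, 14, 15}


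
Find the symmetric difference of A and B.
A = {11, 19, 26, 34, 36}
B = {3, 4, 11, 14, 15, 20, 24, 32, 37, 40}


Set A = {11, 19, 26, 34, 36}
Set B = {3, 4, 11, 14, 15, 20, 24, 32, 37, 40}
A △ B = (A \ B) ∪ (B \ A)
Elements in A but not B: {19, 26, 34, 36}
Elements in B but not A: {3, 4, 14, 15, 20, 24, 32, 37, 40}
A △ B = {3, 4, 14, 15, 19, 20, 24, 26, 32, 34, 36, 37, 40}

{3, 4, 14, 15, 19, 20, 24, 26, 32, 34, 36, 37, 40}


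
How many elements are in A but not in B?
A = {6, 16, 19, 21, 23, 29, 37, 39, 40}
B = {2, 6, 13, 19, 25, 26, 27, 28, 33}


Set A = {6, 16, 19, 21, 23, 29, 37, 39, 40}
Set B = {2, 6, 13, 19, 25, 26, 27, 28, 33}
A \ B = {16, 21, 23, 29, 37, 39, 40}
|A \ B| = 7

7


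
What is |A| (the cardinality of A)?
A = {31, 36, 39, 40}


Set A = {31, 36, 39, 40}
Listing elements: 31, 36, 39, 40
Counting: 4 elements
|A| = 4

4


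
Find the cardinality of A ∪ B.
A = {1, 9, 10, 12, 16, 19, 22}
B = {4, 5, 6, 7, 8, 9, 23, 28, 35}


Set A = {1, 9, 10, 12, 16, 19, 22}, |A| = 7
Set B = {4, 5, 6, 7, 8, 9, 23, 28, 35}, |B| = 9
A ∩ B = {9}, |A ∩ B| = 1
|A ∪ B| = |A| + |B| - |A ∩ B| = 7 + 9 - 1 = 15

15


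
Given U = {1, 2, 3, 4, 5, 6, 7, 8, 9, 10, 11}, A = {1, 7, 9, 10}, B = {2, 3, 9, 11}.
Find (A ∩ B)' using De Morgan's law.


U = {1, 2, 3, 4, 5, 6, 7, 8, 9, 10, 11}
A = {1, 7, 9, 10}, B = {2, 3, 9, 11}
A ∩ B = {9}
(A ∩ B)' = U \ (A ∩ B) = {1, 2, 3, 4, 5, 6, 7, 8, 10, 11}
Verification via A' ∪ B': A' = {2, 3, 4, 5, 6, 8, 11}, B' = {1, 4, 5, 6, 7, 8, 10}
A' ∪ B' = {1, 2, 3, 4, 5, 6, 7, 8, 10, 11} ✓

{1, 2, 3, 4, 5, 6, 7, 8, 10, 11}


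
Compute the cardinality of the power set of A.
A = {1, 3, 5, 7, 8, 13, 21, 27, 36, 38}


Set A = {1, 3, 5, 7, 8, 13, 21, 27, 36, 38}
|A| = 10
The power set P(A) contains all subsets of A.
|P(A)| = 2^|A| = 2^10 = 1024

1024


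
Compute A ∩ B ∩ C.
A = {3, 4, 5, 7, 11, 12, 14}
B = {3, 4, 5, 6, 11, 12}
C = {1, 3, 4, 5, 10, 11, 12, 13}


Set A = {3, 4, 5, 7, 11, 12, 14}
Set B = {3, 4, 5, 6, 11, 12}
Set C = {1, 3, 4, 5, 10, 11, 12, 13}
First, A ∩ B = {3, 4, 5, 11, 12}
Then, (A ∩ B) ∩ C = {3, 4, 5, 11, 12}

{3, 4, 5, 11, 12}


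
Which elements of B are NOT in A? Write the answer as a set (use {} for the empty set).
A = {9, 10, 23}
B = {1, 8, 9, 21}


Set A = {9, 10, 23}
Set B = {1, 8, 9, 21}
Check each element of B against A:
1 ∉ A (include), 8 ∉ A (include), 9 ∈ A, 21 ∉ A (include)
Elements of B not in A: {1, 8, 21}

{1, 8, 21}


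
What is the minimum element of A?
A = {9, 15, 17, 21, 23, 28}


Set A = {9, 15, 17, 21, 23, 28}
Elements in ascending order: 9, 15, 17, 21, 23, 28
The smallest element is 9.

9


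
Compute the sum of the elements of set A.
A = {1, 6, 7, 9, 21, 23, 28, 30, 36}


Set A = {1, 6, 7, 9, 21, 23, 28, 30, 36}
Sum = 1 + 6 + 7 + 9 + 21 + 23 + 28 + 30 + 36 = 161

161
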